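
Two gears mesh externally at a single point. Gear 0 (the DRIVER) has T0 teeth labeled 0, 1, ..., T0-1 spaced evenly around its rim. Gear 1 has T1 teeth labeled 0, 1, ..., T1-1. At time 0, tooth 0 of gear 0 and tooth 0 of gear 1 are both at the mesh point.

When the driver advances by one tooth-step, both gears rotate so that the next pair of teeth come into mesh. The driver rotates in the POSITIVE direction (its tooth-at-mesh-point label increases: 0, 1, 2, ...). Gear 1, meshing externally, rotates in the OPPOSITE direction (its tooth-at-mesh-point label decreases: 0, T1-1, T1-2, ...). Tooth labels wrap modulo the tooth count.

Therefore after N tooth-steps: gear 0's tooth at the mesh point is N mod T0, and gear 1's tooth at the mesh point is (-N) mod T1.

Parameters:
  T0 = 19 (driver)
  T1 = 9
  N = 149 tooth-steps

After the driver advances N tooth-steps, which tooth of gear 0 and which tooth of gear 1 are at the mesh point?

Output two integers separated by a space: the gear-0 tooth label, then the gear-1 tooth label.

Gear 0 (driver, T0=19): tooth at mesh = N mod T0
  149 = 7 * 19 + 16, so 149 mod 19 = 16
  gear 0 tooth = 16
Gear 1 (driven, T1=9): tooth at mesh = (-N) mod T1
  149 = 16 * 9 + 5, so 149 mod 9 = 5
  (-149) mod 9 = (-5) mod 9 = 9 - 5 = 4
Mesh after 149 steps: gear-0 tooth 16 meets gear-1 tooth 4

Answer: 16 4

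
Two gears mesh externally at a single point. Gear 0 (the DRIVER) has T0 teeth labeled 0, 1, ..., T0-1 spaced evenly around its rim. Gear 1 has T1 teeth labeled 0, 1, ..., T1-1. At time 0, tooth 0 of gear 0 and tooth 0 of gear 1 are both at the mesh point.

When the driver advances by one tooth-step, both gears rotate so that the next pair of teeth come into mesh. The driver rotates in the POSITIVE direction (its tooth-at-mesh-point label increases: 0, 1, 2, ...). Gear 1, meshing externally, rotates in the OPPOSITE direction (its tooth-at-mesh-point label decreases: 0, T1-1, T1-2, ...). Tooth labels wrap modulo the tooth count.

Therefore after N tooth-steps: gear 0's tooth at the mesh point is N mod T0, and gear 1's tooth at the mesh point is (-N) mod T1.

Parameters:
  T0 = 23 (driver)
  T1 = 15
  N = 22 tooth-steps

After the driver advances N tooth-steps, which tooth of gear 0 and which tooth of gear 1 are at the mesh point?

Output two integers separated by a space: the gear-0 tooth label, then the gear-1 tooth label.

Answer: 22 8

Derivation:
Gear 0 (driver, T0=23): tooth at mesh = N mod T0
  22 = 0 * 23 + 22, so 22 mod 23 = 22
  gear 0 tooth = 22
Gear 1 (driven, T1=15): tooth at mesh = (-N) mod T1
  22 = 1 * 15 + 7, so 22 mod 15 = 7
  (-22) mod 15 = (-7) mod 15 = 15 - 7 = 8
Mesh after 22 steps: gear-0 tooth 22 meets gear-1 tooth 8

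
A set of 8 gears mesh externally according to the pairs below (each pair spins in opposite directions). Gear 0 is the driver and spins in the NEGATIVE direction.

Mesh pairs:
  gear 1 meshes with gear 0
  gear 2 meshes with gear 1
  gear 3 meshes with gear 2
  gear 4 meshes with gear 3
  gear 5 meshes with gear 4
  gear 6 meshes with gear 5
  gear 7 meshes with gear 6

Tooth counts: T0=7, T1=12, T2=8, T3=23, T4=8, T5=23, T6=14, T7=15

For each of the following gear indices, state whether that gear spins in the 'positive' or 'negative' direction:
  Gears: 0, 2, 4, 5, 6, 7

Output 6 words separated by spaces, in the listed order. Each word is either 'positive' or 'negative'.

Answer: negative negative negative positive negative positive

Derivation:
Gear 0 (driver): negative (depth 0)
  gear 1: meshes with gear 0 -> depth 1 -> positive (opposite of gear 0)
  gear 2: meshes with gear 1 -> depth 2 -> negative (opposite of gear 1)
  gear 3: meshes with gear 2 -> depth 3 -> positive (opposite of gear 2)
  gear 4: meshes with gear 3 -> depth 4 -> negative (opposite of gear 3)
  gear 5: meshes with gear 4 -> depth 5 -> positive (opposite of gear 4)
  gear 6: meshes with gear 5 -> depth 6 -> negative (opposite of gear 5)
  gear 7: meshes with gear 6 -> depth 7 -> positive (opposite of gear 6)
Queried indices 0, 2, 4, 5, 6, 7 -> negative, negative, negative, positive, negative, positive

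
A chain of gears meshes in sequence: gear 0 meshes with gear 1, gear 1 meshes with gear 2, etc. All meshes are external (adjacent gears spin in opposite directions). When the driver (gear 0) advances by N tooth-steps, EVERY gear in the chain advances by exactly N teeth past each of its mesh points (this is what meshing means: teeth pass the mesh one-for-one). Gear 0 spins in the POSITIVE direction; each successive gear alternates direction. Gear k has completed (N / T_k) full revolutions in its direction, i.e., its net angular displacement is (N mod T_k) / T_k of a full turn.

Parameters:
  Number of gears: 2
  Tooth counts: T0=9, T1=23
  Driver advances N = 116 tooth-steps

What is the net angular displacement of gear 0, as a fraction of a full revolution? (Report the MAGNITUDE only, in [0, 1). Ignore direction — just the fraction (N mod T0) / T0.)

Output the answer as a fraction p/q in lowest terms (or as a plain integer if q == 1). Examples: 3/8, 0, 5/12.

Chain of 2 gears, tooth counts: [9, 23]
  gear 0: T0=9, direction=positive, advance = 116 mod 9 = 8 teeth = 8/9 turn
  gear 1: T1=23, direction=negative, advance = 116 mod 23 = 1 teeth = 1/23 turn
Gear 0: 116 mod 9 = 8
Fraction = 8 / 9 = 8/9 (gcd(8,9)=1) = 8/9

Answer: 8/9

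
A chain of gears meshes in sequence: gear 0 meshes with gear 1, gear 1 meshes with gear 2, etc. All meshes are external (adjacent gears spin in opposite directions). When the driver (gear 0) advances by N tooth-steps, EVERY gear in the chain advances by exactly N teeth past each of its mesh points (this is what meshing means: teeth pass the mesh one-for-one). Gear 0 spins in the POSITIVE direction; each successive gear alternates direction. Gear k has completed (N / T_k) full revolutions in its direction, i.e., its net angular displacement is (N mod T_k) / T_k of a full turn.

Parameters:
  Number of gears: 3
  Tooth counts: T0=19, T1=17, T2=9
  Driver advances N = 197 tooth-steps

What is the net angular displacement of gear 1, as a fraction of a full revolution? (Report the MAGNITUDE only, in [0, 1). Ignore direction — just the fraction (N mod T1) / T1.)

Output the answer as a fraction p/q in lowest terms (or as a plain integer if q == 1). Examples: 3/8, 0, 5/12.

Chain of 3 gears, tooth counts: [19, 17, 9]
  gear 0: T0=19, direction=positive, advance = 197 mod 19 = 7 teeth = 7/19 turn
  gear 1: T1=17, direction=negative, advance = 197 mod 17 = 10 teeth = 10/17 turn
  gear 2: T2=9, direction=positive, advance = 197 mod 9 = 8 teeth = 8/9 turn
Gear 1: 197 mod 17 = 10
Fraction = 10 / 17 = 10/17 (gcd(10,17)=1) = 10/17

Answer: 10/17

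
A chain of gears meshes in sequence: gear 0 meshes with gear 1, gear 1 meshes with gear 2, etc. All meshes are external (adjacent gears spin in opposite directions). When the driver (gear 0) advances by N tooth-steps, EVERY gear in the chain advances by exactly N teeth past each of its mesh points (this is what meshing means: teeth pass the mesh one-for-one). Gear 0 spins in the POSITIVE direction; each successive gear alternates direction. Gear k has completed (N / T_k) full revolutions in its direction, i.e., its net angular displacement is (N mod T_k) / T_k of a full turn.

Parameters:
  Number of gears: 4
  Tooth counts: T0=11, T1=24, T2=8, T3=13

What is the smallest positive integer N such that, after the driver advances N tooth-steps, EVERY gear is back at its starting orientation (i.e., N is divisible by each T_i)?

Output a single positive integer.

Gear k returns to start when N is a multiple of T_k.
All gears at start simultaneously when N is a common multiple of [11, 24, 8, 13]; the smallest such N is lcm(11, 24, 8, 13).
Start: lcm = T0 = 11
Fold in T1=24: gcd(11, 24) = 1; lcm(11, 24) = 11 * 24 / 1 = 264 / 1 = 264
Fold in T2=8: gcd(264, 8) = 8; lcm(264, 8) = 264 * 8 / 8 = 2112 / 8 = 264
Fold in T3=13: gcd(264, 13) = 1; lcm(264, 13) = 264 * 13 / 1 = 3432 / 1 = 3432
Full cycle length = 3432

Answer: 3432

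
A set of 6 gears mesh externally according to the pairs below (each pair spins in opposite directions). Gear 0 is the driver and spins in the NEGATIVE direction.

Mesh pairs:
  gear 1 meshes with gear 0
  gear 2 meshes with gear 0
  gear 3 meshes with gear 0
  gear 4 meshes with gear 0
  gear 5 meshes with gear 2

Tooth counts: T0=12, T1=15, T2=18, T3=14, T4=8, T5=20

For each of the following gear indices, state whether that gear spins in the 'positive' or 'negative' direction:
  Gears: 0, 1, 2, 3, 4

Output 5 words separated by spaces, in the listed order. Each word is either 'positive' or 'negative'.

Answer: negative positive positive positive positive

Derivation:
Gear 0 (driver): negative (depth 0)
  gear 1: meshes with gear 0 -> depth 1 -> positive (opposite of gear 0)
  gear 2: meshes with gear 0 -> depth 1 -> positive (opposite of gear 0)
  gear 3: meshes with gear 0 -> depth 1 -> positive (opposite of gear 0)
  gear 4: meshes with gear 0 -> depth 1 -> positive (opposite of gear 0)
  gear 5: meshes with gear 2 -> depth 2 -> negative (opposite of gear 2)
Queried indices 0, 1, 2, 3, 4 -> negative, positive, positive, positive, positive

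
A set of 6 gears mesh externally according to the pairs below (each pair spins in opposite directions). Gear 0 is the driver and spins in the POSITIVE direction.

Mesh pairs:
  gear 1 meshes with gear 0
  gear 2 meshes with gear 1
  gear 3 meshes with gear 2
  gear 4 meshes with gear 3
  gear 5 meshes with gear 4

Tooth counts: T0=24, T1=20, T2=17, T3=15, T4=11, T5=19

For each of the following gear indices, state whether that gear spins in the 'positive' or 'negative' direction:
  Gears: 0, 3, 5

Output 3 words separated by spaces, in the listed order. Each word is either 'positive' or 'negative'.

Answer: positive negative negative

Derivation:
Gear 0 (driver): positive (depth 0)
  gear 1: meshes with gear 0 -> depth 1 -> negative (opposite of gear 0)
  gear 2: meshes with gear 1 -> depth 2 -> positive (opposite of gear 1)
  gear 3: meshes with gear 2 -> depth 3 -> negative (opposite of gear 2)
  gear 4: meshes with gear 3 -> depth 4 -> positive (opposite of gear 3)
  gear 5: meshes with gear 4 -> depth 5 -> negative (opposite of gear 4)
Queried indices 0, 3, 5 -> positive, negative, negative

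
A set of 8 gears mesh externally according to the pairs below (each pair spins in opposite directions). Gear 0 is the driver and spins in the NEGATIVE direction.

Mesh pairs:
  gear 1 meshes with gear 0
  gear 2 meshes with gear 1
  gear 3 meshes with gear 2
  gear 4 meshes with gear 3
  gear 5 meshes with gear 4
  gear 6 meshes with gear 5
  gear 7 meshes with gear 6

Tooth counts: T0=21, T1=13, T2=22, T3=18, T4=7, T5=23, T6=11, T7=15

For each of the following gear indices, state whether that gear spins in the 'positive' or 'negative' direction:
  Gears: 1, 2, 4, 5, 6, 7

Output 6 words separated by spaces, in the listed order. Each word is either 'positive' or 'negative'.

Gear 0 (driver): negative (depth 0)
  gear 1: meshes with gear 0 -> depth 1 -> positive (opposite of gear 0)
  gear 2: meshes with gear 1 -> depth 2 -> negative (opposite of gear 1)
  gear 3: meshes with gear 2 -> depth 3 -> positive (opposite of gear 2)
  gear 4: meshes with gear 3 -> depth 4 -> negative (opposite of gear 3)
  gear 5: meshes with gear 4 -> depth 5 -> positive (opposite of gear 4)
  gear 6: meshes with gear 5 -> depth 6 -> negative (opposite of gear 5)
  gear 7: meshes with gear 6 -> depth 7 -> positive (opposite of gear 6)
Queried indices 1, 2, 4, 5, 6, 7 -> positive, negative, negative, positive, negative, positive

Answer: positive negative negative positive negative positive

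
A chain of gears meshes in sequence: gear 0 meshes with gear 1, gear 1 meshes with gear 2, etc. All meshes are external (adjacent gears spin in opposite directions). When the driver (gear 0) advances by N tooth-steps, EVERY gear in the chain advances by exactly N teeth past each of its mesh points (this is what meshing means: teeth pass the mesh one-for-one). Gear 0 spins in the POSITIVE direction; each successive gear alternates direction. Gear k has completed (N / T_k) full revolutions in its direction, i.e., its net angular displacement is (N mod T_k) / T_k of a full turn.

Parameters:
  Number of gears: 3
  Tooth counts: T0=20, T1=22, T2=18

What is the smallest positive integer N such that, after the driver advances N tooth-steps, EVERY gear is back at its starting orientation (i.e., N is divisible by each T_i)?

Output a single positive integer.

Answer: 1980

Derivation:
Gear k returns to start when N is a multiple of T_k.
All gears at start simultaneously when N is a common multiple of [20, 22, 18]; the smallest such N is lcm(20, 22, 18).
Start: lcm = T0 = 20
Fold in T1=22: gcd(20, 22) = 2; lcm(20, 22) = 20 * 22 / 2 = 440 / 2 = 220
Fold in T2=18: gcd(220, 18) = 2; lcm(220, 18) = 220 * 18 / 2 = 3960 / 2 = 1980
Full cycle length = 1980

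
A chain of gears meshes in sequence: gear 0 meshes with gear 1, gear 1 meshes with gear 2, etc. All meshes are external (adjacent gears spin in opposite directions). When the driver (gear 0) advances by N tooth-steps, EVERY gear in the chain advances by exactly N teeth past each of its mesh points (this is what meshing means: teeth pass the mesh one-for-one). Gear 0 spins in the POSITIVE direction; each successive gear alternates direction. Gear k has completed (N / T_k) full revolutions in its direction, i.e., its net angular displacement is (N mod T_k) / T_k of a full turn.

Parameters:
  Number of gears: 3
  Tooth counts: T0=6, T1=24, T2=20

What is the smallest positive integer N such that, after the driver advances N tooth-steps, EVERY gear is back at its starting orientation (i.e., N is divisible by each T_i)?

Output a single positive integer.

Gear k returns to start when N is a multiple of T_k.
All gears at start simultaneously when N is a common multiple of [6, 24, 20]; the smallest such N is lcm(6, 24, 20).
Start: lcm = T0 = 6
Fold in T1=24: gcd(6, 24) = 6; lcm(6, 24) = 6 * 24 / 6 = 144 / 6 = 24
Fold in T2=20: gcd(24, 20) = 4; lcm(24, 20) = 24 * 20 / 4 = 480 / 4 = 120
Full cycle length = 120

Answer: 120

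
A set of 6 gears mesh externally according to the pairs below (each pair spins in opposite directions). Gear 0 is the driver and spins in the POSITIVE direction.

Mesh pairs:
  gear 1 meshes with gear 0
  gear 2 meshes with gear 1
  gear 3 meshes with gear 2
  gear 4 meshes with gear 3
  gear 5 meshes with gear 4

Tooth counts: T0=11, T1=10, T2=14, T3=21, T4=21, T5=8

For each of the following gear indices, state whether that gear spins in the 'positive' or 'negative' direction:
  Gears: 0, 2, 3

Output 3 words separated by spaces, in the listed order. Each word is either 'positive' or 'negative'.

Gear 0 (driver): positive (depth 0)
  gear 1: meshes with gear 0 -> depth 1 -> negative (opposite of gear 0)
  gear 2: meshes with gear 1 -> depth 2 -> positive (opposite of gear 1)
  gear 3: meshes with gear 2 -> depth 3 -> negative (opposite of gear 2)
  gear 4: meshes with gear 3 -> depth 4 -> positive (opposite of gear 3)
  gear 5: meshes with gear 4 -> depth 5 -> negative (opposite of gear 4)
Queried indices 0, 2, 3 -> positive, positive, negative

Answer: positive positive negative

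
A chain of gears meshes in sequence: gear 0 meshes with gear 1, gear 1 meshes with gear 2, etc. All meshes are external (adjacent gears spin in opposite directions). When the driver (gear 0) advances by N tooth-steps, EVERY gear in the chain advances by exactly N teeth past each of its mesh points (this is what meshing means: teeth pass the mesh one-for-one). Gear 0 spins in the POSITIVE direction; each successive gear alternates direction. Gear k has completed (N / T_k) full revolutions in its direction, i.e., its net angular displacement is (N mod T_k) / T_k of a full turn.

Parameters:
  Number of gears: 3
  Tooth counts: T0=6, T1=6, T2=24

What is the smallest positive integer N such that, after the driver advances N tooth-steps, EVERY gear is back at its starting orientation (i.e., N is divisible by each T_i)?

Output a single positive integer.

Gear k returns to start when N is a multiple of T_k.
All gears at start simultaneously when N is a common multiple of [6, 6, 24]; the smallest such N is lcm(6, 6, 24).
Start: lcm = T0 = 6
Fold in T1=6: gcd(6, 6) = 6; lcm(6, 6) = 6 * 6 / 6 = 36 / 6 = 6
Fold in T2=24: gcd(6, 24) = 6; lcm(6, 24) = 6 * 24 / 6 = 144 / 6 = 24
Full cycle length = 24

Answer: 24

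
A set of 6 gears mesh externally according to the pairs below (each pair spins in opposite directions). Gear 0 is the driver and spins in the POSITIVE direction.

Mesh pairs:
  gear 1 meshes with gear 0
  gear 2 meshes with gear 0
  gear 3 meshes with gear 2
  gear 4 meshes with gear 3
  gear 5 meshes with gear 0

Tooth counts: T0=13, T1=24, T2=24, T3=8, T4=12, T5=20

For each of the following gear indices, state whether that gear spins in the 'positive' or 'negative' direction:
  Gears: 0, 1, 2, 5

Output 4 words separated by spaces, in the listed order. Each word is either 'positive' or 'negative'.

Answer: positive negative negative negative

Derivation:
Gear 0 (driver): positive (depth 0)
  gear 1: meshes with gear 0 -> depth 1 -> negative (opposite of gear 0)
  gear 2: meshes with gear 0 -> depth 1 -> negative (opposite of gear 0)
  gear 3: meshes with gear 2 -> depth 2 -> positive (opposite of gear 2)
  gear 4: meshes with gear 3 -> depth 3 -> negative (opposite of gear 3)
  gear 5: meshes with gear 0 -> depth 1 -> negative (opposite of gear 0)
Queried indices 0, 1, 2, 5 -> positive, negative, negative, negative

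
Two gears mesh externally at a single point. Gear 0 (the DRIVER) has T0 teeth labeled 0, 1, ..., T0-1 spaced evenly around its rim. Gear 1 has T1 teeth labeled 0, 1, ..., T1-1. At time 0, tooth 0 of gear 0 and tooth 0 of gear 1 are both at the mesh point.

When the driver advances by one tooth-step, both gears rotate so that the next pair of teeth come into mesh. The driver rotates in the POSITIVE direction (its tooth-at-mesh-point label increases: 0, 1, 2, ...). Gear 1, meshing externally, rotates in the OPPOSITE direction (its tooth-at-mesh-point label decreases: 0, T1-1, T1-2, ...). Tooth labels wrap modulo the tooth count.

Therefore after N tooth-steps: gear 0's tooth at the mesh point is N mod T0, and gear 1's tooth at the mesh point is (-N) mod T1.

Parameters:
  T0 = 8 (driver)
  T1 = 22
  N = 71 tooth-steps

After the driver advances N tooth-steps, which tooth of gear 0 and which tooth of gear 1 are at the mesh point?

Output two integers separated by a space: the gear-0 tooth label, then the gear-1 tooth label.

Answer: 7 17

Derivation:
Gear 0 (driver, T0=8): tooth at mesh = N mod T0
  71 = 8 * 8 + 7, so 71 mod 8 = 7
  gear 0 tooth = 7
Gear 1 (driven, T1=22): tooth at mesh = (-N) mod T1
  71 = 3 * 22 + 5, so 71 mod 22 = 5
  (-71) mod 22 = (-5) mod 22 = 22 - 5 = 17
Mesh after 71 steps: gear-0 tooth 7 meets gear-1 tooth 17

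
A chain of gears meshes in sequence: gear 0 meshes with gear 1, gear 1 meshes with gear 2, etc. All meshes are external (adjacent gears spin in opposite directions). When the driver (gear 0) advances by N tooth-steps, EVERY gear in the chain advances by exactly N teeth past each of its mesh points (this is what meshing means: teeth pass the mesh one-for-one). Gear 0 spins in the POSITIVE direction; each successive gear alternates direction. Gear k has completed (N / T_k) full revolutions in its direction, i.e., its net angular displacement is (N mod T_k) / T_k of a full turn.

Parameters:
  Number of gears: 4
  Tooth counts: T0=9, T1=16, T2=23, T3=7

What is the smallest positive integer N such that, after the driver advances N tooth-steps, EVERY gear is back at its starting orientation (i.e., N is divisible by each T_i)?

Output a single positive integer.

Gear k returns to start when N is a multiple of T_k.
All gears at start simultaneously when N is a common multiple of [9, 16, 23, 7]; the smallest such N is lcm(9, 16, 23, 7).
Start: lcm = T0 = 9
Fold in T1=16: gcd(9, 16) = 1; lcm(9, 16) = 9 * 16 / 1 = 144 / 1 = 144
Fold in T2=23: gcd(144, 23) = 1; lcm(144, 23) = 144 * 23 / 1 = 3312 / 1 = 3312
Fold in T3=7: gcd(3312, 7) = 1; lcm(3312, 7) = 3312 * 7 / 1 = 23184 / 1 = 23184
Full cycle length = 23184

Answer: 23184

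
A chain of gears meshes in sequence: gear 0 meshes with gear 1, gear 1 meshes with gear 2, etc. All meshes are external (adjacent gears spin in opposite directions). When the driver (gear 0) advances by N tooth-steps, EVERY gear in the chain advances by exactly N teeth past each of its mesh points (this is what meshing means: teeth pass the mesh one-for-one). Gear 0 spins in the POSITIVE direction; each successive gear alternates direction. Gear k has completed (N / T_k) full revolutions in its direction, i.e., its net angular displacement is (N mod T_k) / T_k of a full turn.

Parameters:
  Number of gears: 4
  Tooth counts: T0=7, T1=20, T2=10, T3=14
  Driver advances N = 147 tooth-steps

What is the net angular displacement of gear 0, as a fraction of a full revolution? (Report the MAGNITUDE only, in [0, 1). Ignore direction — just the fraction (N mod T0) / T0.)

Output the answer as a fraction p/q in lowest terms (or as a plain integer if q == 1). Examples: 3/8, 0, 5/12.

Answer: 0

Derivation:
Chain of 4 gears, tooth counts: [7, 20, 10, 14]
  gear 0: T0=7, direction=positive, advance = 147 mod 7 = 0 teeth = 0/7 turn
  gear 1: T1=20, direction=negative, advance = 147 mod 20 = 7 teeth = 7/20 turn
  gear 2: T2=10, direction=positive, advance = 147 mod 10 = 7 teeth = 7/10 turn
  gear 3: T3=14, direction=negative, advance = 147 mod 14 = 7 teeth = 7/14 turn
Gear 0: 147 mod 7 = 0
Fraction = 0 / 7 = 0/1 (gcd(0,7)=7) = 0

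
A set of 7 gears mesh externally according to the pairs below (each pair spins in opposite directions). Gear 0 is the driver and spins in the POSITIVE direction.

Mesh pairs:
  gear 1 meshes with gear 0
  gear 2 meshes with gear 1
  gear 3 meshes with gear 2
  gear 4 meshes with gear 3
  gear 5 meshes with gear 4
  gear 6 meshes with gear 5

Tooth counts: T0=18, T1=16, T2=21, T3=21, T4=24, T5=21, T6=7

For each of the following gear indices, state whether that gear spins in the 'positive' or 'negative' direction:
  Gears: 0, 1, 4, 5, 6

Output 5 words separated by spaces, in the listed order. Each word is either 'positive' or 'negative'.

Gear 0 (driver): positive (depth 0)
  gear 1: meshes with gear 0 -> depth 1 -> negative (opposite of gear 0)
  gear 2: meshes with gear 1 -> depth 2 -> positive (opposite of gear 1)
  gear 3: meshes with gear 2 -> depth 3 -> negative (opposite of gear 2)
  gear 4: meshes with gear 3 -> depth 4 -> positive (opposite of gear 3)
  gear 5: meshes with gear 4 -> depth 5 -> negative (opposite of gear 4)
  gear 6: meshes with gear 5 -> depth 6 -> positive (opposite of gear 5)
Queried indices 0, 1, 4, 5, 6 -> positive, negative, positive, negative, positive

Answer: positive negative positive negative positive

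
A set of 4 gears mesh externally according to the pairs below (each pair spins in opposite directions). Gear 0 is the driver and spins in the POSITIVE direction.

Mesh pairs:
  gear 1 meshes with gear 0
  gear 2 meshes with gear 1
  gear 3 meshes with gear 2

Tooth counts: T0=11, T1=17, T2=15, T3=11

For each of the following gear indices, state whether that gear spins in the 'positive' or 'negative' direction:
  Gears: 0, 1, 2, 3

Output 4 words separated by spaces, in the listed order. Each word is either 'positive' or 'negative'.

Answer: positive negative positive negative

Derivation:
Gear 0 (driver): positive (depth 0)
  gear 1: meshes with gear 0 -> depth 1 -> negative (opposite of gear 0)
  gear 2: meshes with gear 1 -> depth 2 -> positive (opposite of gear 1)
  gear 3: meshes with gear 2 -> depth 3 -> negative (opposite of gear 2)
Queried indices 0, 1, 2, 3 -> positive, negative, positive, negative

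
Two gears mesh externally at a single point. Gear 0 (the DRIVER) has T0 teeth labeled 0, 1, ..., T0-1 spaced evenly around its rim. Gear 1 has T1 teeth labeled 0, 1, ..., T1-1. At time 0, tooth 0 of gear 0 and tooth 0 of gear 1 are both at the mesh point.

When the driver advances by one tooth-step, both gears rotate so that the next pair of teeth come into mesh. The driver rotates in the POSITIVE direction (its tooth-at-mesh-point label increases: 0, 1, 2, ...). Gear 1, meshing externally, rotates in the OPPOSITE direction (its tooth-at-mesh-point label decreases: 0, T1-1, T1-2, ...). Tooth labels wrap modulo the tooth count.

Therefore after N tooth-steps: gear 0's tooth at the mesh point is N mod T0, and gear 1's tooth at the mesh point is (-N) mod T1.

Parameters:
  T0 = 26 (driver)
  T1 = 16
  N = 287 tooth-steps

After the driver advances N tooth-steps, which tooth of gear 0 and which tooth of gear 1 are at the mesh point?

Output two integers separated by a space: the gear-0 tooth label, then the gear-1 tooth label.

Gear 0 (driver, T0=26): tooth at mesh = N mod T0
  287 = 11 * 26 + 1, so 287 mod 26 = 1
  gear 0 tooth = 1
Gear 1 (driven, T1=16): tooth at mesh = (-N) mod T1
  287 = 17 * 16 + 15, so 287 mod 16 = 15
  (-287) mod 16 = (-15) mod 16 = 16 - 15 = 1
Mesh after 287 steps: gear-0 tooth 1 meets gear-1 tooth 1

Answer: 1 1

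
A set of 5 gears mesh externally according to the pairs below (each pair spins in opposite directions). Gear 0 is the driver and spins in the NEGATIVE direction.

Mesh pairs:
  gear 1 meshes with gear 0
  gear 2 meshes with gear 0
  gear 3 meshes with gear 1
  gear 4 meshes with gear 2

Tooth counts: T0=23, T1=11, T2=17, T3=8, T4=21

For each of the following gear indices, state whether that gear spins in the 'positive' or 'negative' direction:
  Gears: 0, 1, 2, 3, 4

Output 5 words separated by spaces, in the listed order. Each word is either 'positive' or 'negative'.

Gear 0 (driver): negative (depth 0)
  gear 1: meshes with gear 0 -> depth 1 -> positive (opposite of gear 0)
  gear 2: meshes with gear 0 -> depth 1 -> positive (opposite of gear 0)
  gear 3: meshes with gear 1 -> depth 2 -> negative (opposite of gear 1)
  gear 4: meshes with gear 2 -> depth 2 -> negative (opposite of gear 2)
Queried indices 0, 1, 2, 3, 4 -> negative, positive, positive, negative, negative

Answer: negative positive positive negative negative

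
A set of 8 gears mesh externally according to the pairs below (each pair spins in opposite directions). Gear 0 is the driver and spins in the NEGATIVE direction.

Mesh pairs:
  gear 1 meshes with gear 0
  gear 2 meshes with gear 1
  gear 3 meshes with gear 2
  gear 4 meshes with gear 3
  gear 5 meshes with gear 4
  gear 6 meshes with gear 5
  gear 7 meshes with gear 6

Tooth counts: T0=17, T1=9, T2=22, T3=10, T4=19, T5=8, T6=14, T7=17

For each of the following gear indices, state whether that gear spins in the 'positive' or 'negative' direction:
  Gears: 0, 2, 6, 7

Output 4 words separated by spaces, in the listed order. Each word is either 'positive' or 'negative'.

Gear 0 (driver): negative (depth 0)
  gear 1: meshes with gear 0 -> depth 1 -> positive (opposite of gear 0)
  gear 2: meshes with gear 1 -> depth 2 -> negative (opposite of gear 1)
  gear 3: meshes with gear 2 -> depth 3 -> positive (opposite of gear 2)
  gear 4: meshes with gear 3 -> depth 4 -> negative (opposite of gear 3)
  gear 5: meshes with gear 4 -> depth 5 -> positive (opposite of gear 4)
  gear 6: meshes with gear 5 -> depth 6 -> negative (opposite of gear 5)
  gear 7: meshes with gear 6 -> depth 7 -> positive (opposite of gear 6)
Queried indices 0, 2, 6, 7 -> negative, negative, negative, positive

Answer: negative negative negative positive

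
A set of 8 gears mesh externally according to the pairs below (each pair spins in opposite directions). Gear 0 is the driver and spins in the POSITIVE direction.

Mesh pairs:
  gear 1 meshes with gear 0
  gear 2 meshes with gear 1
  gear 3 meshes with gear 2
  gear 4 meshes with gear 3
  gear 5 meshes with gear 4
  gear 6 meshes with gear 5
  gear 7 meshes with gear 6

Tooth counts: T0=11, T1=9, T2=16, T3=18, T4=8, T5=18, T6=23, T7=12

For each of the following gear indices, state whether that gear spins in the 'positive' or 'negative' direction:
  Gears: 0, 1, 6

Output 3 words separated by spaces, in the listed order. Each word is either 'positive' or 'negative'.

Gear 0 (driver): positive (depth 0)
  gear 1: meshes with gear 0 -> depth 1 -> negative (opposite of gear 0)
  gear 2: meshes with gear 1 -> depth 2 -> positive (opposite of gear 1)
  gear 3: meshes with gear 2 -> depth 3 -> negative (opposite of gear 2)
  gear 4: meshes with gear 3 -> depth 4 -> positive (opposite of gear 3)
  gear 5: meshes with gear 4 -> depth 5 -> negative (opposite of gear 4)
  gear 6: meshes with gear 5 -> depth 6 -> positive (opposite of gear 5)
  gear 7: meshes with gear 6 -> depth 7 -> negative (opposite of gear 6)
Queried indices 0, 1, 6 -> positive, negative, positive

Answer: positive negative positive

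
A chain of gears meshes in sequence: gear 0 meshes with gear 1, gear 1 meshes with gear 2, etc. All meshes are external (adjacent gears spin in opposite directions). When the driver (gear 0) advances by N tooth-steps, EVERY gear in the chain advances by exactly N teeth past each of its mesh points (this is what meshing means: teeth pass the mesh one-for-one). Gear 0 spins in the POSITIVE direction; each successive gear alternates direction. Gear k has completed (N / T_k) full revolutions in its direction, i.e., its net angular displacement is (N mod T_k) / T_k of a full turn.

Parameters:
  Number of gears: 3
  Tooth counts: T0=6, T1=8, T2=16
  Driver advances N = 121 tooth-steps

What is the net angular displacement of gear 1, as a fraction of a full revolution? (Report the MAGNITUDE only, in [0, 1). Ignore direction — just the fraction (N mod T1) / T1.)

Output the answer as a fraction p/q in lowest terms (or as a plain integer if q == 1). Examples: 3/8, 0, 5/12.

Answer: 1/8

Derivation:
Chain of 3 gears, tooth counts: [6, 8, 16]
  gear 0: T0=6, direction=positive, advance = 121 mod 6 = 1 teeth = 1/6 turn
  gear 1: T1=8, direction=negative, advance = 121 mod 8 = 1 teeth = 1/8 turn
  gear 2: T2=16, direction=positive, advance = 121 mod 16 = 9 teeth = 9/16 turn
Gear 1: 121 mod 8 = 1
Fraction = 1 / 8 = 1/8 (gcd(1,8)=1) = 1/8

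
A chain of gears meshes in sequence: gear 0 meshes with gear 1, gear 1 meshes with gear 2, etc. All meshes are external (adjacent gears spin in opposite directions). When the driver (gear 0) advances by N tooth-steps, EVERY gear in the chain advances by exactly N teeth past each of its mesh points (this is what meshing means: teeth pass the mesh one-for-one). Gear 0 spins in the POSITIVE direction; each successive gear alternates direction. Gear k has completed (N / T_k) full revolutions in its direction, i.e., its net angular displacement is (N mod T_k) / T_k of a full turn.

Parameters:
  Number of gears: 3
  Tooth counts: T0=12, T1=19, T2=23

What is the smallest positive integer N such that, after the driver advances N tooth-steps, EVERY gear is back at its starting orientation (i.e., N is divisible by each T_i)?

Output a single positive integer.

Answer: 5244

Derivation:
Gear k returns to start when N is a multiple of T_k.
All gears at start simultaneously when N is a common multiple of [12, 19, 23]; the smallest such N is lcm(12, 19, 23).
Start: lcm = T0 = 12
Fold in T1=19: gcd(12, 19) = 1; lcm(12, 19) = 12 * 19 / 1 = 228 / 1 = 228
Fold in T2=23: gcd(228, 23) = 1; lcm(228, 23) = 228 * 23 / 1 = 5244 / 1 = 5244
Full cycle length = 5244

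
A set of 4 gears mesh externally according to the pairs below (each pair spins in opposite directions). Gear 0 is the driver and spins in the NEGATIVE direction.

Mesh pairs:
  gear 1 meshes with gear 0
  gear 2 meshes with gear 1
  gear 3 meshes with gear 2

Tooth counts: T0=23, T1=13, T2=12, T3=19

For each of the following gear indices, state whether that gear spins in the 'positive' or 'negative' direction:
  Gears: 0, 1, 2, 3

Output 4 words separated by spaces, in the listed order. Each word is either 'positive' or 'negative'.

Gear 0 (driver): negative (depth 0)
  gear 1: meshes with gear 0 -> depth 1 -> positive (opposite of gear 0)
  gear 2: meshes with gear 1 -> depth 2 -> negative (opposite of gear 1)
  gear 3: meshes with gear 2 -> depth 3 -> positive (opposite of gear 2)
Queried indices 0, 1, 2, 3 -> negative, positive, negative, positive

Answer: negative positive negative positive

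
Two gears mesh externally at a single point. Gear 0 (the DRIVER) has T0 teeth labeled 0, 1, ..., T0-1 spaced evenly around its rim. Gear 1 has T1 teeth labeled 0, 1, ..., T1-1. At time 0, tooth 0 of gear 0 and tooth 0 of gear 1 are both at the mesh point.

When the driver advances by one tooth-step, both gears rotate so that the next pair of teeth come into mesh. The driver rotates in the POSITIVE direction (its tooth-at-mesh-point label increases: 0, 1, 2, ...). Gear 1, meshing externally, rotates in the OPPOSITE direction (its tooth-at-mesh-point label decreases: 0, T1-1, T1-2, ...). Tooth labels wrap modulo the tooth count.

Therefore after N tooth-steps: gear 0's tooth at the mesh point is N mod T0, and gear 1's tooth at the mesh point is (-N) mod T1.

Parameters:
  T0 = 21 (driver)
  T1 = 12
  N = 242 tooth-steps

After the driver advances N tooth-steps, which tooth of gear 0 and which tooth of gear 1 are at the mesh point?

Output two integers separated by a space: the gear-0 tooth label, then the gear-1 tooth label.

Answer: 11 10

Derivation:
Gear 0 (driver, T0=21): tooth at mesh = N mod T0
  242 = 11 * 21 + 11, so 242 mod 21 = 11
  gear 0 tooth = 11
Gear 1 (driven, T1=12): tooth at mesh = (-N) mod T1
  242 = 20 * 12 + 2, so 242 mod 12 = 2
  (-242) mod 12 = (-2) mod 12 = 12 - 2 = 10
Mesh after 242 steps: gear-0 tooth 11 meets gear-1 tooth 10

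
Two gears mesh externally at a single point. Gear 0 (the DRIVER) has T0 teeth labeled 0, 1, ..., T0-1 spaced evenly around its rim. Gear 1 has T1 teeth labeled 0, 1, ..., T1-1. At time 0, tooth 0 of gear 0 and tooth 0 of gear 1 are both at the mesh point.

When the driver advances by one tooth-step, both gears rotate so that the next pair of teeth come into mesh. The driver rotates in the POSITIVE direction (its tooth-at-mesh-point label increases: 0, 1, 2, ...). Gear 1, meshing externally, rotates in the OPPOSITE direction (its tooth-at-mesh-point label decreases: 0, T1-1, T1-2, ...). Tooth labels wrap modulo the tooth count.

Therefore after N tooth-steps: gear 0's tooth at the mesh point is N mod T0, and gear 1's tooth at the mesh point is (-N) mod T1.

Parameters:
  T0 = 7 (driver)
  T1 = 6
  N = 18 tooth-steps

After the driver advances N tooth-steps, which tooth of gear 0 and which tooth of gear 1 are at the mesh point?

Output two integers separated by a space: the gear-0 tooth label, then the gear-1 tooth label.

Gear 0 (driver, T0=7): tooth at mesh = N mod T0
  18 = 2 * 7 + 4, so 18 mod 7 = 4
  gear 0 tooth = 4
Gear 1 (driven, T1=6): tooth at mesh = (-N) mod T1
  18 = 3 * 6 + 0, so 18 mod 6 = 0
  (-18) mod 6 = 0
Mesh after 18 steps: gear-0 tooth 4 meets gear-1 tooth 0

Answer: 4 0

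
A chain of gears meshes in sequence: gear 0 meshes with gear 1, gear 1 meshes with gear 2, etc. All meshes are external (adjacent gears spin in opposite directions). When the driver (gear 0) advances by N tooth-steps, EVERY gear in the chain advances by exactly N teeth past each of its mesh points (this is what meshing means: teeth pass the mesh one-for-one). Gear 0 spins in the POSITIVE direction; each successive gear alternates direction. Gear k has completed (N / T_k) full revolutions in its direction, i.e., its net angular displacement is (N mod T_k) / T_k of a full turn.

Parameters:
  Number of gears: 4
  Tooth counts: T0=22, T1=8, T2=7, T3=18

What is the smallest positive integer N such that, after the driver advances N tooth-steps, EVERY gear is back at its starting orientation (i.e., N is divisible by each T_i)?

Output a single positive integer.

Answer: 5544

Derivation:
Gear k returns to start when N is a multiple of T_k.
All gears at start simultaneously when N is a common multiple of [22, 8, 7, 18]; the smallest such N is lcm(22, 8, 7, 18).
Start: lcm = T0 = 22
Fold in T1=8: gcd(22, 8) = 2; lcm(22, 8) = 22 * 8 / 2 = 176 / 2 = 88
Fold in T2=7: gcd(88, 7) = 1; lcm(88, 7) = 88 * 7 / 1 = 616 / 1 = 616
Fold in T3=18: gcd(616, 18) = 2; lcm(616, 18) = 616 * 18 / 2 = 11088 / 2 = 5544
Full cycle length = 5544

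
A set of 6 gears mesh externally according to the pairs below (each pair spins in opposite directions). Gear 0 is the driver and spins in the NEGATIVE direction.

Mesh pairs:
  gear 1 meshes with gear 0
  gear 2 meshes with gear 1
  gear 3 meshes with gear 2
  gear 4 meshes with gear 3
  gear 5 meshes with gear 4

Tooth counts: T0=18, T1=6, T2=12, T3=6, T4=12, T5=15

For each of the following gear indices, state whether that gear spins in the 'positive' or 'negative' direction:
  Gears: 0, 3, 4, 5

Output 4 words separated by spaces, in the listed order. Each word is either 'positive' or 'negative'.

Gear 0 (driver): negative (depth 0)
  gear 1: meshes with gear 0 -> depth 1 -> positive (opposite of gear 0)
  gear 2: meshes with gear 1 -> depth 2 -> negative (opposite of gear 1)
  gear 3: meshes with gear 2 -> depth 3 -> positive (opposite of gear 2)
  gear 4: meshes with gear 3 -> depth 4 -> negative (opposite of gear 3)
  gear 5: meshes with gear 4 -> depth 5 -> positive (opposite of gear 4)
Queried indices 0, 3, 4, 5 -> negative, positive, negative, positive

Answer: negative positive negative positive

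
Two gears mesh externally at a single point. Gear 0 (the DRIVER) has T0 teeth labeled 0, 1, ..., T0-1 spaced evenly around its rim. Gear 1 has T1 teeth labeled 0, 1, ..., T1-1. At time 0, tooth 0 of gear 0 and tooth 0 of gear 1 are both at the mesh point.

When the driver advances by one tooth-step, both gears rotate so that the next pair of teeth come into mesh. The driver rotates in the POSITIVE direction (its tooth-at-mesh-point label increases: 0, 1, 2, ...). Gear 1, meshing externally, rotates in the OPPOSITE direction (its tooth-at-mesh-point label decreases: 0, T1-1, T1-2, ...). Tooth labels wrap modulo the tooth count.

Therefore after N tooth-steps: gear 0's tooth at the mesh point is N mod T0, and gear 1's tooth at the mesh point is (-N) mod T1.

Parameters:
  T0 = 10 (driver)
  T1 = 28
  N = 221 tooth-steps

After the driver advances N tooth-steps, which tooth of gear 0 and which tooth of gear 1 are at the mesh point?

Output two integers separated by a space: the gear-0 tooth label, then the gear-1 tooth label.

Answer: 1 3

Derivation:
Gear 0 (driver, T0=10): tooth at mesh = N mod T0
  221 = 22 * 10 + 1, so 221 mod 10 = 1
  gear 0 tooth = 1
Gear 1 (driven, T1=28): tooth at mesh = (-N) mod T1
  221 = 7 * 28 + 25, so 221 mod 28 = 25
  (-221) mod 28 = (-25) mod 28 = 28 - 25 = 3
Mesh after 221 steps: gear-0 tooth 1 meets gear-1 tooth 3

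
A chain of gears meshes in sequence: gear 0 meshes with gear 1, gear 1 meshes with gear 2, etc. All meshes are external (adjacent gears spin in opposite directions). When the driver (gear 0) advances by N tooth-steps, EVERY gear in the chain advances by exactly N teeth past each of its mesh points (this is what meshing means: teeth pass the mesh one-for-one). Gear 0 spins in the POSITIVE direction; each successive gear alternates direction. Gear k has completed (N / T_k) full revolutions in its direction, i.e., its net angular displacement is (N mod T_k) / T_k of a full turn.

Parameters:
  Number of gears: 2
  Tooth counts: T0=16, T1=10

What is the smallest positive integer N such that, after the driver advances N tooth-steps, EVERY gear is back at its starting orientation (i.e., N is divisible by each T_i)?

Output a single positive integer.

Gear k returns to start when N is a multiple of T_k.
All gears at start simultaneously when N is a common multiple of [16, 10]; the smallest such N is lcm(16, 10).
Start: lcm = T0 = 16
Fold in T1=10: gcd(16, 10) = 2; lcm(16, 10) = 16 * 10 / 2 = 160 / 2 = 80
Full cycle length = 80

Answer: 80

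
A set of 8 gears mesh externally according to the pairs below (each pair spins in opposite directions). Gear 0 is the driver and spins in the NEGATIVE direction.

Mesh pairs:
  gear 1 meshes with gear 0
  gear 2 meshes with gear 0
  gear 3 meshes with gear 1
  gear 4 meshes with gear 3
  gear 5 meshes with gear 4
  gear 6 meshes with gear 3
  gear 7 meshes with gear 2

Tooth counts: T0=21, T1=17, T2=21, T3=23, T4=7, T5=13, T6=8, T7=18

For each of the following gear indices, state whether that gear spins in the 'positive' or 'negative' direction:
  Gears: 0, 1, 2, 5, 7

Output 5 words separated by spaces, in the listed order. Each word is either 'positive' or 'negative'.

Gear 0 (driver): negative (depth 0)
  gear 1: meshes with gear 0 -> depth 1 -> positive (opposite of gear 0)
  gear 2: meshes with gear 0 -> depth 1 -> positive (opposite of gear 0)
  gear 3: meshes with gear 1 -> depth 2 -> negative (opposite of gear 1)
  gear 4: meshes with gear 3 -> depth 3 -> positive (opposite of gear 3)
  gear 5: meshes with gear 4 -> depth 4 -> negative (opposite of gear 4)
  gear 6: meshes with gear 3 -> depth 3 -> positive (opposite of gear 3)
  gear 7: meshes with gear 2 -> depth 2 -> negative (opposite of gear 2)
Queried indices 0, 1, 2, 5, 7 -> negative, positive, positive, negative, negative

Answer: negative positive positive negative negative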